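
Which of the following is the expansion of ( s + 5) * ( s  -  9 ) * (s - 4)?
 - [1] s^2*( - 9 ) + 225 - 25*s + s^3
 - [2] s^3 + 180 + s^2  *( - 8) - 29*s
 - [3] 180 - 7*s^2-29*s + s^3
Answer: 2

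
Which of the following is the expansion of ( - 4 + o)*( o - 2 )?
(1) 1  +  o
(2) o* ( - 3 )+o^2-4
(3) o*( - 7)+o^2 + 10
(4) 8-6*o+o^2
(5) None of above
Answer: 4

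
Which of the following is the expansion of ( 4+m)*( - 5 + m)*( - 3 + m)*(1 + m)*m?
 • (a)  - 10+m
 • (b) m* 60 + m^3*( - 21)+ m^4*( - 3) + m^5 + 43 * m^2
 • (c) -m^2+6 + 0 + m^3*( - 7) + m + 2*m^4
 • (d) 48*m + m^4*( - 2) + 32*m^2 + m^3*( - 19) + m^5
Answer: b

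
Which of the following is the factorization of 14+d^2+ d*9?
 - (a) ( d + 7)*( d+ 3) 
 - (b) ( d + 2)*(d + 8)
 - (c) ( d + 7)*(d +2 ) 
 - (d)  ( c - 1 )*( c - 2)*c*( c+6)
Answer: c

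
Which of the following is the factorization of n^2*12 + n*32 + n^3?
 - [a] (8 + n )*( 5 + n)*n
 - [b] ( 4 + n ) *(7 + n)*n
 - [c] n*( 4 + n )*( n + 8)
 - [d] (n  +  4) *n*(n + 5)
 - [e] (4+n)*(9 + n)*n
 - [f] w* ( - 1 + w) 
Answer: c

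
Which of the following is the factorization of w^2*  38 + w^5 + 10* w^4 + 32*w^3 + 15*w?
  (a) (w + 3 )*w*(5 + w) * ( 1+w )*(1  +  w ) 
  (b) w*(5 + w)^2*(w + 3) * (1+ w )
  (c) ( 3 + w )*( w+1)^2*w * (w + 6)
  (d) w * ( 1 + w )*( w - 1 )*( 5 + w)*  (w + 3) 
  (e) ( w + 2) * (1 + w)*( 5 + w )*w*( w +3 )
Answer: a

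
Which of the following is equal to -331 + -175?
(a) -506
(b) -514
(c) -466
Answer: a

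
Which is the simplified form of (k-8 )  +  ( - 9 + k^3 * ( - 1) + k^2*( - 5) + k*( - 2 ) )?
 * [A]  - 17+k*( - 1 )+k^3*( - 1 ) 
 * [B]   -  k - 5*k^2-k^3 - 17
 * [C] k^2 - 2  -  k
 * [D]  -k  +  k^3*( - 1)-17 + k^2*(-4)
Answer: B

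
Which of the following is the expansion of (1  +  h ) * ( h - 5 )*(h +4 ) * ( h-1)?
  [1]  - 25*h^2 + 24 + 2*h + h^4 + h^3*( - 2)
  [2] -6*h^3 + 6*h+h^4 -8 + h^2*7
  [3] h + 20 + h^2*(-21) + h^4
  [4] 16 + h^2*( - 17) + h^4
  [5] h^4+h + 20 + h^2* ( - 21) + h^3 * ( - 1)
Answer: 5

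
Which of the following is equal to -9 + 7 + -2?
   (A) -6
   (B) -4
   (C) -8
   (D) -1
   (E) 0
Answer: B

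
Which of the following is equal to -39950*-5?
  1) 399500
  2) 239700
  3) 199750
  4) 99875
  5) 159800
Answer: 3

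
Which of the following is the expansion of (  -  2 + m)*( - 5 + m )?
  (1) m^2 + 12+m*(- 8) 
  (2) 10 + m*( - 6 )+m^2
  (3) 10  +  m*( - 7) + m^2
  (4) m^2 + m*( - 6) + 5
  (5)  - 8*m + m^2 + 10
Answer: 3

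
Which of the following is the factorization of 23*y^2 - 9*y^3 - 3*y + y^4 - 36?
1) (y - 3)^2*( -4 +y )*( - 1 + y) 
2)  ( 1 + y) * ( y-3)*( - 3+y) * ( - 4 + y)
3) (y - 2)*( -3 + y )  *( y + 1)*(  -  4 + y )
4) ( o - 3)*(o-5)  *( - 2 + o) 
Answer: 2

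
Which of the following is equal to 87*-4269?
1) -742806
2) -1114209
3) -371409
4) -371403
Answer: 4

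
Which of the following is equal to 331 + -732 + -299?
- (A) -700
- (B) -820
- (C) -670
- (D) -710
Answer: A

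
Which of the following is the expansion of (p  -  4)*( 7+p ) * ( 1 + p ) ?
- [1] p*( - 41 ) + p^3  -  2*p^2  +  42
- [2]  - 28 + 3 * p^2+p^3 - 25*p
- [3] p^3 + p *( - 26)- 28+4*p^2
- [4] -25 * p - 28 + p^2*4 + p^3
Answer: 4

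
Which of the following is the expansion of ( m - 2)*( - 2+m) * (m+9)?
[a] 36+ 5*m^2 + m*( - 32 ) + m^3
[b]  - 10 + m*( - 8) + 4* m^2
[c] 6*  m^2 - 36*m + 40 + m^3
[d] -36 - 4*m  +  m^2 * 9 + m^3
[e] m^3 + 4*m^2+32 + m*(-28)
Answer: a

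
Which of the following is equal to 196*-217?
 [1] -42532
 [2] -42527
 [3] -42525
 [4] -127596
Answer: 1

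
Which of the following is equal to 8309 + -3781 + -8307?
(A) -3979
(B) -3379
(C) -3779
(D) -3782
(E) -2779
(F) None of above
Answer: C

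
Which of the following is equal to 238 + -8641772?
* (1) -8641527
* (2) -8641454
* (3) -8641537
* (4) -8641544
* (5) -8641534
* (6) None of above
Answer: 5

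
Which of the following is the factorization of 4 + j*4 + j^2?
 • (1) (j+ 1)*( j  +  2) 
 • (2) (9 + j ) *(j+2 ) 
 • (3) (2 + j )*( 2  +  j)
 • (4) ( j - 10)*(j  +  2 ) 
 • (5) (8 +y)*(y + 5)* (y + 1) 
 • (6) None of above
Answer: 3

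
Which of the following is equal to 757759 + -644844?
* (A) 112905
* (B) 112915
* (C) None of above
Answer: B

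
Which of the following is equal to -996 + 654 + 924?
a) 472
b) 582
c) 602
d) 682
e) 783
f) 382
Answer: b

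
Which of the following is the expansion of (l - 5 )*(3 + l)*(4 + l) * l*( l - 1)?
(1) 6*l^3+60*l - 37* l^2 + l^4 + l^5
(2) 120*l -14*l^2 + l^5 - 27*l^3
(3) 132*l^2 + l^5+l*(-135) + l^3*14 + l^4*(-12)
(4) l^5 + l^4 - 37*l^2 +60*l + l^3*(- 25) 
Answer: 4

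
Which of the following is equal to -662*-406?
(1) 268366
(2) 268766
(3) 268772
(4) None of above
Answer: 3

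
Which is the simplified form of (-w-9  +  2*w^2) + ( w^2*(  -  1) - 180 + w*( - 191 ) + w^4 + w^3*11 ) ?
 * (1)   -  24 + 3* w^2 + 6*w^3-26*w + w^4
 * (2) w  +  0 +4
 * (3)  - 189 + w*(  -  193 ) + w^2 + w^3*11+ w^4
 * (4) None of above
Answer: 4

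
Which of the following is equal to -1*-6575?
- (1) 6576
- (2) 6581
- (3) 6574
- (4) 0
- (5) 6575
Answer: 5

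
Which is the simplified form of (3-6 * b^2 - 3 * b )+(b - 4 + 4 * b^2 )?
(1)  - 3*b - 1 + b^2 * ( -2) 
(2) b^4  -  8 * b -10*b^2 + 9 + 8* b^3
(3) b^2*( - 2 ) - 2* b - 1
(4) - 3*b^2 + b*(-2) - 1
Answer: 3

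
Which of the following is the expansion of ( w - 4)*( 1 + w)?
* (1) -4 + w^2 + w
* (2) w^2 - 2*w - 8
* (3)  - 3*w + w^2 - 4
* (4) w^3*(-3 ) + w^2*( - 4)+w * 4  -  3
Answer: 3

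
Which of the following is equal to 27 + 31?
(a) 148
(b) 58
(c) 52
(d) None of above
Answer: b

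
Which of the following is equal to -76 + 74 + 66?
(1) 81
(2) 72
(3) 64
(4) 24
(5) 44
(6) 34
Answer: 3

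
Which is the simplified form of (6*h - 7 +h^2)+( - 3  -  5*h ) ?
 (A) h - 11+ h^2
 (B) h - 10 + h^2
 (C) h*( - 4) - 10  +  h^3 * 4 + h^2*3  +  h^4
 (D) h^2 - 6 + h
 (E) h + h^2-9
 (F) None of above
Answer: B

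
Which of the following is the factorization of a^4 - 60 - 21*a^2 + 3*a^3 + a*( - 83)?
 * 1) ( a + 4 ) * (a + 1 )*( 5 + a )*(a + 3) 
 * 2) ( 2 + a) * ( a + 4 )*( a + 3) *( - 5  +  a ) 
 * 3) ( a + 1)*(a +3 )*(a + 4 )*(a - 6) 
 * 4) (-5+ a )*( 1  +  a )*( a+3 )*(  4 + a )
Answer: 4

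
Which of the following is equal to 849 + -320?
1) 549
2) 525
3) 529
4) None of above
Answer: 3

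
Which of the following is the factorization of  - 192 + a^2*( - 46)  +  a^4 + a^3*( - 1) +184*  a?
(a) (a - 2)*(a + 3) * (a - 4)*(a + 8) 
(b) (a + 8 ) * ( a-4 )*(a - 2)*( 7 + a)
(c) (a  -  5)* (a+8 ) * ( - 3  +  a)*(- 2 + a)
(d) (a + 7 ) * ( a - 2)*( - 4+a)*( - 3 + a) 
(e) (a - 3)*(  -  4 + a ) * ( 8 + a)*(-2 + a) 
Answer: e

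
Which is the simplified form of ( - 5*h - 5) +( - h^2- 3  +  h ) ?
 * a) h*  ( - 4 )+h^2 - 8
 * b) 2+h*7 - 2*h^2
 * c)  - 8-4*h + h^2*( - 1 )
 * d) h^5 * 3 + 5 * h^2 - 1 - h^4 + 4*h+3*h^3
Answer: c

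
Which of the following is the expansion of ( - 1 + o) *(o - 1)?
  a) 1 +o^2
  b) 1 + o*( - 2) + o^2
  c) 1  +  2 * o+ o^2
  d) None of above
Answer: b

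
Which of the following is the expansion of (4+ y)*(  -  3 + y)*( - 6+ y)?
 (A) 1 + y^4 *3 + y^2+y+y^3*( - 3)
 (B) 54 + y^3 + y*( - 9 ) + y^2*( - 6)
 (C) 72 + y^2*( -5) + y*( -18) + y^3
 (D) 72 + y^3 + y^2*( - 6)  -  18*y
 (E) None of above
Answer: C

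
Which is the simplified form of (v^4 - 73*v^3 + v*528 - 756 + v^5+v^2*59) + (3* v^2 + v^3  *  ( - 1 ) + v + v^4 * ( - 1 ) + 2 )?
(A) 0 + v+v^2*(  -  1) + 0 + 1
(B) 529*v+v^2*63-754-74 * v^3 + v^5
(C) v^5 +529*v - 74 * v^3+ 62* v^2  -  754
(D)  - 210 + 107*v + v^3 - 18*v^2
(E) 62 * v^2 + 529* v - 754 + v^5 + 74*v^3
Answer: C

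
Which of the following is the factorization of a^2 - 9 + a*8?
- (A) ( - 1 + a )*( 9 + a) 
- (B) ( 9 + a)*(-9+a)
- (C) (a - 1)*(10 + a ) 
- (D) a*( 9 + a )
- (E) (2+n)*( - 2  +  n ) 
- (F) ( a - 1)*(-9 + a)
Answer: A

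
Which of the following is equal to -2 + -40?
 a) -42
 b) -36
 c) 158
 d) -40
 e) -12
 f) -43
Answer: a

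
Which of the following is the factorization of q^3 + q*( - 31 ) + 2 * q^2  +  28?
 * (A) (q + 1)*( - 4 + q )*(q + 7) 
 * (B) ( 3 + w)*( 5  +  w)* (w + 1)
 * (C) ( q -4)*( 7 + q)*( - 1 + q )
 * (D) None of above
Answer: C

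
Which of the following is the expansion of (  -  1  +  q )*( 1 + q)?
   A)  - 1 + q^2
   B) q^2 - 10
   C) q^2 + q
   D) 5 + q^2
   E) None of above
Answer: A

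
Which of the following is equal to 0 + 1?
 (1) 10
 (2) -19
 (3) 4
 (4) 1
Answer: 4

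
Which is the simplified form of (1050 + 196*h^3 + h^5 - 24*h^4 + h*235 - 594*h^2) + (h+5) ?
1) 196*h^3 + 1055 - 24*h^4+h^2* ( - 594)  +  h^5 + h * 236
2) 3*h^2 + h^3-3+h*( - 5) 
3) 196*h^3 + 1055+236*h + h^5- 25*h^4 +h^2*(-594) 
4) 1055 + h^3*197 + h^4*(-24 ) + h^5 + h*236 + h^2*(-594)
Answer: 1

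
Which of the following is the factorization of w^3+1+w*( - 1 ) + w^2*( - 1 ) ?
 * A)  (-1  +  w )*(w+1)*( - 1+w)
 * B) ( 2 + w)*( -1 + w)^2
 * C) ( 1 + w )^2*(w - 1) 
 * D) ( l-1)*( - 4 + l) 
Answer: A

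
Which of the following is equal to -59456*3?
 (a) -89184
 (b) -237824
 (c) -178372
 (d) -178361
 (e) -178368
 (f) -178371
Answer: e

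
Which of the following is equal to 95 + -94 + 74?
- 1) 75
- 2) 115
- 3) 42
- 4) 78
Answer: 1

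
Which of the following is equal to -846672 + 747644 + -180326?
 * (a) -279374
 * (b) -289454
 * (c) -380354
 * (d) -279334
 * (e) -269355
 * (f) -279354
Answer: f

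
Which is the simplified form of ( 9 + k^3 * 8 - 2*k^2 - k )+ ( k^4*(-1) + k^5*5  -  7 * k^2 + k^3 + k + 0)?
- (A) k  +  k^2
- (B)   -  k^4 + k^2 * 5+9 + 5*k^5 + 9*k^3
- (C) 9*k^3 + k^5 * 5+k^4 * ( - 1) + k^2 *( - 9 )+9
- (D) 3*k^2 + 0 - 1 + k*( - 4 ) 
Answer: C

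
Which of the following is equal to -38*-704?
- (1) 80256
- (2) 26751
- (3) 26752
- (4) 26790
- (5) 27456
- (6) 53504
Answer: 3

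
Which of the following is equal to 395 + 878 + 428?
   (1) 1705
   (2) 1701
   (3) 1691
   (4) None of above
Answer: 2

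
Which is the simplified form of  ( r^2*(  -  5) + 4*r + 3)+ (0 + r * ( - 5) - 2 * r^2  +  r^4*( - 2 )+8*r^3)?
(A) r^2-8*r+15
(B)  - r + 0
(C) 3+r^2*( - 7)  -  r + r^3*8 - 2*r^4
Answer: C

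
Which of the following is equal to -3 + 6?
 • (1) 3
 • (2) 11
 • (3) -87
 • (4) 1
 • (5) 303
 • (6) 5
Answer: 1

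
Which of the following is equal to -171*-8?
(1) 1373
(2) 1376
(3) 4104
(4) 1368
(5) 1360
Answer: 4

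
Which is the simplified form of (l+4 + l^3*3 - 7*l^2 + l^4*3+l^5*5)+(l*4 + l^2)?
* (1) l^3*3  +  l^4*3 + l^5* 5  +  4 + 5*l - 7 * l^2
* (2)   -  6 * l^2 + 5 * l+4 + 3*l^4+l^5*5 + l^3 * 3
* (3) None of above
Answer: 2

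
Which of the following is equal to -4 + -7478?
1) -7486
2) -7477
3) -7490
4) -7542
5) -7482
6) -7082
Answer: 5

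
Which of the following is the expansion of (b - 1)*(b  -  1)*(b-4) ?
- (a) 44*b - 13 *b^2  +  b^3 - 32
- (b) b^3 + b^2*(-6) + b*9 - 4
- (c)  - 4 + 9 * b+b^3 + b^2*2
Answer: b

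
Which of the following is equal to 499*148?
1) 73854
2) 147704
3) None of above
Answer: 3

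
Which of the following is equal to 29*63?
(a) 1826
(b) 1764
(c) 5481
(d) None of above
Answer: d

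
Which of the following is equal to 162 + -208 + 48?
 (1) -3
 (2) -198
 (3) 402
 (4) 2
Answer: 4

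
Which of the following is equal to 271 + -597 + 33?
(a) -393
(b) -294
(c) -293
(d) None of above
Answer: c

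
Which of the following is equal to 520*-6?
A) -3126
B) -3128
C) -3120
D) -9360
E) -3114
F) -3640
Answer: C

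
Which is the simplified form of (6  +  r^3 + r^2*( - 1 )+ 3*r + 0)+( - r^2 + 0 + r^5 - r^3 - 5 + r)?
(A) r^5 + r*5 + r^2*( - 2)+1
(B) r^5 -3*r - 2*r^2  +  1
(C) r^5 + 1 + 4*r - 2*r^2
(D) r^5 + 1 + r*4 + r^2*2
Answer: C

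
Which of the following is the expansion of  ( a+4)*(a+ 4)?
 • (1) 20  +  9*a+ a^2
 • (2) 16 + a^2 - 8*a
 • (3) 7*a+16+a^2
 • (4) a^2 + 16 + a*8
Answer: 4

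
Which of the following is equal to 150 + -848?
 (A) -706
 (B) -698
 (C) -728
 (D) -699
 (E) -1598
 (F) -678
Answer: B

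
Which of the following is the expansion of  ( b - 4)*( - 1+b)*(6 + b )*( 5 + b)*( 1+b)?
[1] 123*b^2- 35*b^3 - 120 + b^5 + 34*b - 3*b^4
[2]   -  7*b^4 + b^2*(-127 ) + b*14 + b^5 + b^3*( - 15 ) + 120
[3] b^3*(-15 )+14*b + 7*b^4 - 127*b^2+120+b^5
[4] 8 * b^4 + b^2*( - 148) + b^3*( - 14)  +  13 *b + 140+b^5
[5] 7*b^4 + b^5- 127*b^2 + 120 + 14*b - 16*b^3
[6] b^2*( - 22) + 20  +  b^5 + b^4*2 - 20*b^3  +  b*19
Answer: 3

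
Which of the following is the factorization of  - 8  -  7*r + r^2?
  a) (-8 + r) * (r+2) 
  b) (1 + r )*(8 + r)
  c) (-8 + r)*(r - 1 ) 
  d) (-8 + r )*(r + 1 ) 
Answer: d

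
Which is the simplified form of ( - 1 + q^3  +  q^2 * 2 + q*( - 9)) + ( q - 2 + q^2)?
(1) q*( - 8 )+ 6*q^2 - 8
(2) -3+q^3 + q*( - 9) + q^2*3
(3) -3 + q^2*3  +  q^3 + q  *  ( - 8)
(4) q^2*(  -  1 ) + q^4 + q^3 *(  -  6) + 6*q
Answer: 3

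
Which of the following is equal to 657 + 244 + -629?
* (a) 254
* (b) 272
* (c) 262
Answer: b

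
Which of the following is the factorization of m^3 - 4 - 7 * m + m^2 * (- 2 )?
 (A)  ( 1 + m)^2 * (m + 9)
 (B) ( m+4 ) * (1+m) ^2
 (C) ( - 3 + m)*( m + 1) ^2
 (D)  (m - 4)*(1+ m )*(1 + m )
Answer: D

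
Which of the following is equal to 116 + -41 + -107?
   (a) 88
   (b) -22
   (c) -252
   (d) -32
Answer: d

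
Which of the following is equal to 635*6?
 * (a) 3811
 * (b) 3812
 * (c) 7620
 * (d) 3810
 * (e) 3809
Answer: d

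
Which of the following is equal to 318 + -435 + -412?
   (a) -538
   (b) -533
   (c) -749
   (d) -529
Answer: d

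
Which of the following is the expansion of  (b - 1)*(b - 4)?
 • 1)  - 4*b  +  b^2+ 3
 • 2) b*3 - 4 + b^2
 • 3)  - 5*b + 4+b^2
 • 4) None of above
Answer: 3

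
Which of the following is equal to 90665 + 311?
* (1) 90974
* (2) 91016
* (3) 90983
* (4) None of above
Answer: 4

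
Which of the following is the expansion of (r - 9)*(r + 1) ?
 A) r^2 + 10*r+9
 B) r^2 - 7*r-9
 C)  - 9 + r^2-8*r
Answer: C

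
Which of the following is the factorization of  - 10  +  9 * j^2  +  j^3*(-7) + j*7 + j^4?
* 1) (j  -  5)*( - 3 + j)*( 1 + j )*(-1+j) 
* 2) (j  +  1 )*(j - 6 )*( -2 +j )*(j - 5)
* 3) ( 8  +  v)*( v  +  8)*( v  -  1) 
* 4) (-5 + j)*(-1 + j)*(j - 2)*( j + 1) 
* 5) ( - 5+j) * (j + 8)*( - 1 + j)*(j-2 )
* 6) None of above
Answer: 4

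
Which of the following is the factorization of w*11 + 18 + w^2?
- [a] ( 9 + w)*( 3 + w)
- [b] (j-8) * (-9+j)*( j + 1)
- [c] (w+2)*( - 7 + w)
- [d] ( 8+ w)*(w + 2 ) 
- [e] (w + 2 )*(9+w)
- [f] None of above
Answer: e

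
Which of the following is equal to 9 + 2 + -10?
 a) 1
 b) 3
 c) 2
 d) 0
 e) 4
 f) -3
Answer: a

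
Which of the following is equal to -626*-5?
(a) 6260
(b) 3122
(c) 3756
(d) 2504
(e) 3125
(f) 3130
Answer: f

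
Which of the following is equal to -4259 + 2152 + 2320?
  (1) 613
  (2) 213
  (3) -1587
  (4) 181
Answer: 2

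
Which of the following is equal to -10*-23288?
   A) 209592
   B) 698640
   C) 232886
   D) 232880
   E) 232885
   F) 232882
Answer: D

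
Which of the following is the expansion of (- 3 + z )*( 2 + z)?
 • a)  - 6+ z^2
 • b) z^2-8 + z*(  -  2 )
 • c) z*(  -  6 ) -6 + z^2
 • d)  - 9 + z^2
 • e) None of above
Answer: e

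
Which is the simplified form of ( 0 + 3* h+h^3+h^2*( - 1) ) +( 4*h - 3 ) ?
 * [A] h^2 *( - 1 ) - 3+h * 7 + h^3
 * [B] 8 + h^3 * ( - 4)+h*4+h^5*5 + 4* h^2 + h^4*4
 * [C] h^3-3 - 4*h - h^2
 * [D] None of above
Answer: A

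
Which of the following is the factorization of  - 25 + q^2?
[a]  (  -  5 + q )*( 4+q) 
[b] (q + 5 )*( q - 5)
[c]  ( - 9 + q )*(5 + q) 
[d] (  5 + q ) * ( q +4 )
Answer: b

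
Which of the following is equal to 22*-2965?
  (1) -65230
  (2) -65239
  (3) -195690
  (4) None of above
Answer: 1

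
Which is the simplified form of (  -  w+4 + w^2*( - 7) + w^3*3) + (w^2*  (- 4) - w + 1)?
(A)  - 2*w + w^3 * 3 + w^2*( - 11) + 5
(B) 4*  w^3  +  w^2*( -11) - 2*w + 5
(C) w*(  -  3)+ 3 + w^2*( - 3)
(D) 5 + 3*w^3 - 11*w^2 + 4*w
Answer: A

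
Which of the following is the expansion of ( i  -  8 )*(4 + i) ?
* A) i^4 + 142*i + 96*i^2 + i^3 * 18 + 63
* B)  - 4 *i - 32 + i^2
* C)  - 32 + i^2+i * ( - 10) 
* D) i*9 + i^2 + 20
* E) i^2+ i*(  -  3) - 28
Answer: B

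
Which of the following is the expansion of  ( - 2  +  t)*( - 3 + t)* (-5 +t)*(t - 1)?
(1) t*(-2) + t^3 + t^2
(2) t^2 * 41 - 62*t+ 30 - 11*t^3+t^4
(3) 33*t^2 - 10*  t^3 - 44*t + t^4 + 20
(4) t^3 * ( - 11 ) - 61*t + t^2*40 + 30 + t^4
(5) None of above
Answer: 5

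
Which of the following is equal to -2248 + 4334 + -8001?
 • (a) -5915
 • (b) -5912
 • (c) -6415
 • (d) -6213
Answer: a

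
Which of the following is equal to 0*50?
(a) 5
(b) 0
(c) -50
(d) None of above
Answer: b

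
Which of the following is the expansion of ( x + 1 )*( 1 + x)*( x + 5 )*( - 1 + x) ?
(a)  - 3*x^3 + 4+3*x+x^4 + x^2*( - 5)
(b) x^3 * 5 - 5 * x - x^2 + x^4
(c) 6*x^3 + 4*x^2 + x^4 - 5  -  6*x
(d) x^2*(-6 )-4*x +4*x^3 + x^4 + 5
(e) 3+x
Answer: c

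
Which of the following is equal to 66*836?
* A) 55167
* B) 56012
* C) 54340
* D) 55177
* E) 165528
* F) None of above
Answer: F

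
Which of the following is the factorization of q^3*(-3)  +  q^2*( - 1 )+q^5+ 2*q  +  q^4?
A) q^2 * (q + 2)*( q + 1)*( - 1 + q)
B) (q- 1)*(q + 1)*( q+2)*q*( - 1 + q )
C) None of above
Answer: B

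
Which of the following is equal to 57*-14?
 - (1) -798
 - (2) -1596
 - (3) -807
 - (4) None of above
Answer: 1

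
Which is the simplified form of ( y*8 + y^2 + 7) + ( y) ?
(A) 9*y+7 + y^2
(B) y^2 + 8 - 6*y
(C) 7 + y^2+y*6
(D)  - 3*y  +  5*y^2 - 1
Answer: A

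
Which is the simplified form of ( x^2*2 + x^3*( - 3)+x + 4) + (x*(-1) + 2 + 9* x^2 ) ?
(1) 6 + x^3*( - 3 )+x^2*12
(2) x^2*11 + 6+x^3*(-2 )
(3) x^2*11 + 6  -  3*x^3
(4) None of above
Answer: 3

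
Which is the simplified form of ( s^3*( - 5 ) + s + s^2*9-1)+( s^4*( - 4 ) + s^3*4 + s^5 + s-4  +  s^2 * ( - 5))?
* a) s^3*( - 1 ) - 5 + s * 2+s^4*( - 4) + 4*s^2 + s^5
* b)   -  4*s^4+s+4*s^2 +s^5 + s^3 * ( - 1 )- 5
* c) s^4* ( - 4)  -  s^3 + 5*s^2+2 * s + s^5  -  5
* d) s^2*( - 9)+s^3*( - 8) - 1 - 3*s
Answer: a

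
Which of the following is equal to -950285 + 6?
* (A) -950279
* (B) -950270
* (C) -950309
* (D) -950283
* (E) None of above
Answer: A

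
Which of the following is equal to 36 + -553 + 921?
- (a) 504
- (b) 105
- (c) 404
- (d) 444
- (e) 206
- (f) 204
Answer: c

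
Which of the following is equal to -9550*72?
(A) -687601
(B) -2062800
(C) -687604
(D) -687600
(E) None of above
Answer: D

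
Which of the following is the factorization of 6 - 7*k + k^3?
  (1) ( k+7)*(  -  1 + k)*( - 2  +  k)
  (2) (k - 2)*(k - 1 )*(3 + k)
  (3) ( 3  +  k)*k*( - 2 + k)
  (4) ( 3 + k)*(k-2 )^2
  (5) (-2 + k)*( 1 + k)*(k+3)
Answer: 2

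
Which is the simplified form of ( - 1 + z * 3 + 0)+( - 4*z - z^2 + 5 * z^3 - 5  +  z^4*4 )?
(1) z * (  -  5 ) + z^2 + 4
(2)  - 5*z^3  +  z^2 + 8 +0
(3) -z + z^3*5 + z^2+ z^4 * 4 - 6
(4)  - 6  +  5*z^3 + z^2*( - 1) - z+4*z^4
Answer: 4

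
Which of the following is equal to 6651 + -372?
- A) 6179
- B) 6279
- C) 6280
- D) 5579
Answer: B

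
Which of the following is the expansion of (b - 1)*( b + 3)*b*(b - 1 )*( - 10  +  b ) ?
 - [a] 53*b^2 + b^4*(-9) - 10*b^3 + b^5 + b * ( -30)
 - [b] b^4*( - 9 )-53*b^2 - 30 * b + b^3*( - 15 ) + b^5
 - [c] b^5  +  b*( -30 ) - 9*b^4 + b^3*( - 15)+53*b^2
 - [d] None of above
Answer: c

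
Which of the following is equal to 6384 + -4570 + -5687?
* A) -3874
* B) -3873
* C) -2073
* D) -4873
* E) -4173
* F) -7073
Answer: B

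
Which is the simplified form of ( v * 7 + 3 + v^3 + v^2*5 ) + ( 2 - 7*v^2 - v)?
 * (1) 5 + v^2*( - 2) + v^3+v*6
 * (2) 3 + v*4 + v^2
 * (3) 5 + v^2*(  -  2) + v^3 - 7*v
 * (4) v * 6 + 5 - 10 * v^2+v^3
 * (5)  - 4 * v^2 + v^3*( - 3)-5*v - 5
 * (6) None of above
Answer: 1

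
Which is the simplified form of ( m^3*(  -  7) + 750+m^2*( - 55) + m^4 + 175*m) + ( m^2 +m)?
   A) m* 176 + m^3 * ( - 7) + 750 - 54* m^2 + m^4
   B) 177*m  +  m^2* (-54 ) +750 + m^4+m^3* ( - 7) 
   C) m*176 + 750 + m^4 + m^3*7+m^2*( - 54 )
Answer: A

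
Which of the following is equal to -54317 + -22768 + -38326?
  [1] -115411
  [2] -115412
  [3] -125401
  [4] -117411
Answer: 1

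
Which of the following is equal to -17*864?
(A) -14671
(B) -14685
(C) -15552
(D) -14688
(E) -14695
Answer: D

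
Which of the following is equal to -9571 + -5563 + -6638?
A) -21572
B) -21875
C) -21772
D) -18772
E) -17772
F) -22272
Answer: C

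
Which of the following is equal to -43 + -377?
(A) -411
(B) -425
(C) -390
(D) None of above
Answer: D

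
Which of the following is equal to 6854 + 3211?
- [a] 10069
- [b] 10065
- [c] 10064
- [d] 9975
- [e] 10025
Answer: b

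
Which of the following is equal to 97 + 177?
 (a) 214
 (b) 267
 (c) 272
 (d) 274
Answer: d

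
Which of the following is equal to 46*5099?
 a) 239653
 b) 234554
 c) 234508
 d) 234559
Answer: b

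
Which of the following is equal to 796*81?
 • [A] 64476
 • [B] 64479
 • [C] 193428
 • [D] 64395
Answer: A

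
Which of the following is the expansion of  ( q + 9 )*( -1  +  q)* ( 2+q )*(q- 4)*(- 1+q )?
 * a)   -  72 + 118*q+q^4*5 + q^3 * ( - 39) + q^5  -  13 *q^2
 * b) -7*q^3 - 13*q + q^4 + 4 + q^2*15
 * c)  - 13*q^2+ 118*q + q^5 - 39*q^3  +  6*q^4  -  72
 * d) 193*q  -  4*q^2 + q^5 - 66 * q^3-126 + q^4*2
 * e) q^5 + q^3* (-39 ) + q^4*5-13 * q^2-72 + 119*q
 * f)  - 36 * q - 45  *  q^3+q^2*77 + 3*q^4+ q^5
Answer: a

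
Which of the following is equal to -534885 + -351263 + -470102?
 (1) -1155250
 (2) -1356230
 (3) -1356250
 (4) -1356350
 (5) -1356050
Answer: 3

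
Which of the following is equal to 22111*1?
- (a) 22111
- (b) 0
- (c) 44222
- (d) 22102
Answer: a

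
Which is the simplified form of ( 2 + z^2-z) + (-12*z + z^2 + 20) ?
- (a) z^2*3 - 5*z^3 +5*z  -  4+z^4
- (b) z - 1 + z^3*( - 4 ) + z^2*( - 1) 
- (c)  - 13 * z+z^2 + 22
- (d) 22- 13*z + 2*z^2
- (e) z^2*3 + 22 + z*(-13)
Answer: d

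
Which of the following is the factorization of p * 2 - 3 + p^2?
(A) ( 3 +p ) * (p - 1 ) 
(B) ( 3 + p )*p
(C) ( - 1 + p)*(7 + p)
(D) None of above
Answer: A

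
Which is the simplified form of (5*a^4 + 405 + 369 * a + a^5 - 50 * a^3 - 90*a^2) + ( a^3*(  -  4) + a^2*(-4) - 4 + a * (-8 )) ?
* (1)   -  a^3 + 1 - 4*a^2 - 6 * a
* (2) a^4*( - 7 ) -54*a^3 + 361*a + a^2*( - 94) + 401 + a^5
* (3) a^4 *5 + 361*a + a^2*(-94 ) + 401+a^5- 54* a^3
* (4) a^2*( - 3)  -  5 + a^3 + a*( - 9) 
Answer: 3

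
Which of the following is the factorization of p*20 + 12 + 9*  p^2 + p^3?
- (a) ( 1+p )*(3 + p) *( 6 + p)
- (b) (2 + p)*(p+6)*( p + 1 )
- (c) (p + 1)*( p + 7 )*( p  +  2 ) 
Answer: b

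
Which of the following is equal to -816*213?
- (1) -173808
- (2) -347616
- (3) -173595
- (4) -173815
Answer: 1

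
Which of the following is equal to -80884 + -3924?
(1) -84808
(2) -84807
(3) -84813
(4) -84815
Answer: 1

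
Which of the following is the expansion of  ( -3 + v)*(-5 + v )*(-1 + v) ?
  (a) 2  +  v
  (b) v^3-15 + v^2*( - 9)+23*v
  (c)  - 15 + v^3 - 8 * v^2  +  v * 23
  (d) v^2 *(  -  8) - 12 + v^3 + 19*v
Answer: b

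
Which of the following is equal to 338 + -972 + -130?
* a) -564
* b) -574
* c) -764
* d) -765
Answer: c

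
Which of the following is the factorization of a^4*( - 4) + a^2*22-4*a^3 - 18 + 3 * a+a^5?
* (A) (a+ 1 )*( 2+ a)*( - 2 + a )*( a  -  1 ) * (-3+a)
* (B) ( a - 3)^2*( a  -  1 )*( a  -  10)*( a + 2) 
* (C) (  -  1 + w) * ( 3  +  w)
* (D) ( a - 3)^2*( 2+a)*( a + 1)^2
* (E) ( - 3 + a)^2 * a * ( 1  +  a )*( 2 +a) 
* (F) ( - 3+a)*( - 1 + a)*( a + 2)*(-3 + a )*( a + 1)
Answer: F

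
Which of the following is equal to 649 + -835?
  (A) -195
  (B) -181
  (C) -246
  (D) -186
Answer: D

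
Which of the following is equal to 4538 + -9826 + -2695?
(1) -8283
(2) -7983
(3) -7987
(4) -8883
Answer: 2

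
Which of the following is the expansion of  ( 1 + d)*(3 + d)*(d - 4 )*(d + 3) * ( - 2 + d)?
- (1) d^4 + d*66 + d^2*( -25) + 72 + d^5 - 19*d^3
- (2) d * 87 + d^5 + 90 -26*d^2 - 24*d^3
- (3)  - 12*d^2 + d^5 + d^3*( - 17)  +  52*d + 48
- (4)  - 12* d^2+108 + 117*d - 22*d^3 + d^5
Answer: 1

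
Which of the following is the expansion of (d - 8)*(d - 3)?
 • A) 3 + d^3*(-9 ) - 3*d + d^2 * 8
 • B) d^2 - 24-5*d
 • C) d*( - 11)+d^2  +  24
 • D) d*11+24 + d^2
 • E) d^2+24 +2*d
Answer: C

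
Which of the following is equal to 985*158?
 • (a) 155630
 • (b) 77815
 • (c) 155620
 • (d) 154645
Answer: a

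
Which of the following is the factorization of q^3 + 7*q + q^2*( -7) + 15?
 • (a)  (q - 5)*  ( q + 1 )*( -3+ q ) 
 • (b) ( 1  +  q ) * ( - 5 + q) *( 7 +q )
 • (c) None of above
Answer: a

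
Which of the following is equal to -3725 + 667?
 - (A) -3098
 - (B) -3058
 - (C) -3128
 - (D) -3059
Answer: B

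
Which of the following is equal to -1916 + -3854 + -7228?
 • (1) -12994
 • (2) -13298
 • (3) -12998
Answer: 3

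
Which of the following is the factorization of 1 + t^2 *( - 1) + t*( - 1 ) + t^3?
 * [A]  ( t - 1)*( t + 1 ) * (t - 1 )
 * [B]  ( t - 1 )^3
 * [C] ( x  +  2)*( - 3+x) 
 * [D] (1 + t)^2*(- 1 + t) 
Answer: A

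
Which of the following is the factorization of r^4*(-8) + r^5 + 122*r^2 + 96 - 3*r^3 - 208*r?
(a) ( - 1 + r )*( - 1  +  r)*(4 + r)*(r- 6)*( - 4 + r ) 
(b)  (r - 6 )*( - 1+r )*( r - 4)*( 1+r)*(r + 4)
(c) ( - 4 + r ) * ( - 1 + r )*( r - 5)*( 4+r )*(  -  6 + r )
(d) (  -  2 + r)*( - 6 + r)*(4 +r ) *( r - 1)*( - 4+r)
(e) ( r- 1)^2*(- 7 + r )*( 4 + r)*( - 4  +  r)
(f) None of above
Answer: a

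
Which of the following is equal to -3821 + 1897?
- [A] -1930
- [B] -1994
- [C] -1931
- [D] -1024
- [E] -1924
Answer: E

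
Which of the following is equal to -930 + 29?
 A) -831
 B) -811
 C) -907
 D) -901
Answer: D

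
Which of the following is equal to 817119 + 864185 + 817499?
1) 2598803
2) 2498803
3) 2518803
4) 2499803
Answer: 2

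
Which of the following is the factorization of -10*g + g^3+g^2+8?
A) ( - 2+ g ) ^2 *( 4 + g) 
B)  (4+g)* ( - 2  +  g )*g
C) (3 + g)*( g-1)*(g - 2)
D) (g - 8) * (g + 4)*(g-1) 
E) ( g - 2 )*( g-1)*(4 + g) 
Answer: E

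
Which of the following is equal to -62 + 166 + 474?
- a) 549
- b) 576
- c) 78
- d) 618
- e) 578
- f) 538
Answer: e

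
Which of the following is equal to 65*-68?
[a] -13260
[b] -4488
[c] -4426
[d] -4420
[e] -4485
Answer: d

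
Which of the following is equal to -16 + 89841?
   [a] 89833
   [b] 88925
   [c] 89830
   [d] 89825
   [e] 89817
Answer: d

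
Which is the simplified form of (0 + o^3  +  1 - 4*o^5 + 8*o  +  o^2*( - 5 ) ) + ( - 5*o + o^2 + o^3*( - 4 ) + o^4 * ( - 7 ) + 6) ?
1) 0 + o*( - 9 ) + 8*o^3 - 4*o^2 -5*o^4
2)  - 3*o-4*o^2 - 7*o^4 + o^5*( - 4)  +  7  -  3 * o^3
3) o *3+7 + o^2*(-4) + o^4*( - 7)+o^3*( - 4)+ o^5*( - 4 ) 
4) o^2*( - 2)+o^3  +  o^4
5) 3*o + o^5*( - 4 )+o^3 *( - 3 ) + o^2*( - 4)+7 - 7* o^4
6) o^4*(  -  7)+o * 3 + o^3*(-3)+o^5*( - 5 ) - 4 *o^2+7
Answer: 5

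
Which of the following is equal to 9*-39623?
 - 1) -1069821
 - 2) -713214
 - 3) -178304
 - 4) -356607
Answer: 4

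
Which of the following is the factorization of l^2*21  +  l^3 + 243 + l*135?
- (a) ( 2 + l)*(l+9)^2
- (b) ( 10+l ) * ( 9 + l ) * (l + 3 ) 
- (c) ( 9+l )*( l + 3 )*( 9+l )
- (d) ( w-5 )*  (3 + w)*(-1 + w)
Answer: c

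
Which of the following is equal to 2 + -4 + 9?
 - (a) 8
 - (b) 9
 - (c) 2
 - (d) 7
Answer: d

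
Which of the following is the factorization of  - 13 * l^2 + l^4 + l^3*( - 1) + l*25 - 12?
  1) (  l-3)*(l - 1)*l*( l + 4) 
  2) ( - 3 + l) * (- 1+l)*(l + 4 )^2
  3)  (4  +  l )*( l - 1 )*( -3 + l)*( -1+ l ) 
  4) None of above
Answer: 3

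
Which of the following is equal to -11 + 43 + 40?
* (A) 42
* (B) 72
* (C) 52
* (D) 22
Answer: B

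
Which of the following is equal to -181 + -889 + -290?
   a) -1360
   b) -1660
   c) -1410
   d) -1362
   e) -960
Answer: a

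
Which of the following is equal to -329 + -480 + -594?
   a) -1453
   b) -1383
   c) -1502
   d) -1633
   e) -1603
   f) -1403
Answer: f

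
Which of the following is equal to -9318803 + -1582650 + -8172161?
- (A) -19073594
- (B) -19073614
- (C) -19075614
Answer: B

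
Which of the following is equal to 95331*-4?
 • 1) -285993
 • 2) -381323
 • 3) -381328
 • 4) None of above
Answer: 4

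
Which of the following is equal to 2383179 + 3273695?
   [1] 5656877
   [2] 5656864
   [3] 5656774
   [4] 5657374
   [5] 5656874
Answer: 5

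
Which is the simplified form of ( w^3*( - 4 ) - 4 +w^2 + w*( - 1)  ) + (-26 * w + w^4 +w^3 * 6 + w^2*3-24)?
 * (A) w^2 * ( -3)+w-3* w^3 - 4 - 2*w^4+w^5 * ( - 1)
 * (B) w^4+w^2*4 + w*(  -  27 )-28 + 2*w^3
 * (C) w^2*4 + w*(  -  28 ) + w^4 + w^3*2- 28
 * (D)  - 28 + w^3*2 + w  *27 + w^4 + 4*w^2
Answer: B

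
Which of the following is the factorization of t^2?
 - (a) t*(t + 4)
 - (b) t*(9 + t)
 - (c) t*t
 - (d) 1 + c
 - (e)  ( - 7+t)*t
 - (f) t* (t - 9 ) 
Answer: c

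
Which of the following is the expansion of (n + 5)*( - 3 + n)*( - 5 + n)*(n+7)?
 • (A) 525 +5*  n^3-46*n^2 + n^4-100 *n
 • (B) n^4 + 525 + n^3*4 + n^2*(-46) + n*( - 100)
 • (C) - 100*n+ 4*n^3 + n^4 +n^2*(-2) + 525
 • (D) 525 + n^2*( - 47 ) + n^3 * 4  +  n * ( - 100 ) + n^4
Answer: B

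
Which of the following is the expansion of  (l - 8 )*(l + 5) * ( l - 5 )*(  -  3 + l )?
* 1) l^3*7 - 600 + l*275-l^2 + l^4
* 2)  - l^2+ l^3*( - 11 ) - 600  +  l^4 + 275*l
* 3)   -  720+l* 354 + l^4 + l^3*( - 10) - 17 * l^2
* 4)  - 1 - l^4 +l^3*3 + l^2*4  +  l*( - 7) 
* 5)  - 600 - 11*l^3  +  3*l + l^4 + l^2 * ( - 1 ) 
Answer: 2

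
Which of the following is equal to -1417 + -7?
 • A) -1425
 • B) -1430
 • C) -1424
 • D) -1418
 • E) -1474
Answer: C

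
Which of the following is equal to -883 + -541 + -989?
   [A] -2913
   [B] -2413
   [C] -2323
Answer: B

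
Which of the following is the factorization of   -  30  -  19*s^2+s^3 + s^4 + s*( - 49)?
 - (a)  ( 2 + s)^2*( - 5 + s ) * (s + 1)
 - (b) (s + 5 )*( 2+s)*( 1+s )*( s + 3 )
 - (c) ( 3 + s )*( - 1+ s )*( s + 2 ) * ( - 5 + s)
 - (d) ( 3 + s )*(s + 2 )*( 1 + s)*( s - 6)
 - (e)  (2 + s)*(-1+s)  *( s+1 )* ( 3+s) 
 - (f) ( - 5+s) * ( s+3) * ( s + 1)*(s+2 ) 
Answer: f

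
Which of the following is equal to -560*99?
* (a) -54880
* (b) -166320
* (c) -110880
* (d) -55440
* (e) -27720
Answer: d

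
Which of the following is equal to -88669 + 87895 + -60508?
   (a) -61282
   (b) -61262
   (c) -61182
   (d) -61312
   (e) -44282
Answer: a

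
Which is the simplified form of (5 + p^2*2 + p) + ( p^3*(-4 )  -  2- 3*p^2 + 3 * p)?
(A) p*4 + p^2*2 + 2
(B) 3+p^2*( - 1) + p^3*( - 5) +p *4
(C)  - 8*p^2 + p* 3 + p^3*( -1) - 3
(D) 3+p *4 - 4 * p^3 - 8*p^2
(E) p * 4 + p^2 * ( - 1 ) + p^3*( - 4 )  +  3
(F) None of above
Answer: E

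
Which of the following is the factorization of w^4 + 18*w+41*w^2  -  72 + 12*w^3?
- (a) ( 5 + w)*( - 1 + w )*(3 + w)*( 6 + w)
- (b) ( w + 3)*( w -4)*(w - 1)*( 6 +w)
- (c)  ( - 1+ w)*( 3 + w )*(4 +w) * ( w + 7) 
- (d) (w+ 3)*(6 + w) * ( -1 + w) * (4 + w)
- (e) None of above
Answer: d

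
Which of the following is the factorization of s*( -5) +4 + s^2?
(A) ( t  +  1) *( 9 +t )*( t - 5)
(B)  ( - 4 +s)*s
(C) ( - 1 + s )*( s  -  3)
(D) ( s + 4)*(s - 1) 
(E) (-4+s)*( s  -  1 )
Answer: E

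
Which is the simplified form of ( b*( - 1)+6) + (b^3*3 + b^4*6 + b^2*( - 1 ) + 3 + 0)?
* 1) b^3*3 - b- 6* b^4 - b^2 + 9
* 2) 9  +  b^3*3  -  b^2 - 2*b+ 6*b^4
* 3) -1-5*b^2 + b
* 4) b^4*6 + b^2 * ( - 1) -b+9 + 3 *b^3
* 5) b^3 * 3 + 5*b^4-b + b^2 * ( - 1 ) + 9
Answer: 4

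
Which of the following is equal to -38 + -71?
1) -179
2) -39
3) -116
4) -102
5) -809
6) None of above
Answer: 6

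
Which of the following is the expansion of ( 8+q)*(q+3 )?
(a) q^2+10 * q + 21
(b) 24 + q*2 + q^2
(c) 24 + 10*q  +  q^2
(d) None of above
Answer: d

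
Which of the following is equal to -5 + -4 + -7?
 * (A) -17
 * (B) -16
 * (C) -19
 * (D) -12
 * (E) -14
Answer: B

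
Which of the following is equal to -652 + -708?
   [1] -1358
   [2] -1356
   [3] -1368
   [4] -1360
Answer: 4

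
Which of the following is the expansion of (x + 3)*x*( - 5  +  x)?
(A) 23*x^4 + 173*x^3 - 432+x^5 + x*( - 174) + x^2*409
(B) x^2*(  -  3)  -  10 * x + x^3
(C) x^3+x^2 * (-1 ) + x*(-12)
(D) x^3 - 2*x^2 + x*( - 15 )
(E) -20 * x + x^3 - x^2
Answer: D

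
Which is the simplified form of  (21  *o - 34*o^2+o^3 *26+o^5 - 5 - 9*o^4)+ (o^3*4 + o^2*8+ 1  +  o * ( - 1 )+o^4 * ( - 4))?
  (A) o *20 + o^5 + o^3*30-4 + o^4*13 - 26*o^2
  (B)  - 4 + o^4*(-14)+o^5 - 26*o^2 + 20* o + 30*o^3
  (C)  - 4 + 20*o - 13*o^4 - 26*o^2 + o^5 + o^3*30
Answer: C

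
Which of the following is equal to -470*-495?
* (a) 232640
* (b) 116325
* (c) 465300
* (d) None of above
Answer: d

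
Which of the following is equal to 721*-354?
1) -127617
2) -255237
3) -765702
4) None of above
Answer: 4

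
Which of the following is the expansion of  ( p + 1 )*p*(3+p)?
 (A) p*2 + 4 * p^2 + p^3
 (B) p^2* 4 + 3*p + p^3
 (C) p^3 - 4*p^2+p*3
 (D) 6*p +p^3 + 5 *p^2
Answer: B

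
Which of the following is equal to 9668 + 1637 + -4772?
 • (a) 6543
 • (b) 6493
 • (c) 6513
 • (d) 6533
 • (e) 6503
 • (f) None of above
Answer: d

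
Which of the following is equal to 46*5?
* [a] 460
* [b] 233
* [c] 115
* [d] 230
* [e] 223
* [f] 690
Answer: d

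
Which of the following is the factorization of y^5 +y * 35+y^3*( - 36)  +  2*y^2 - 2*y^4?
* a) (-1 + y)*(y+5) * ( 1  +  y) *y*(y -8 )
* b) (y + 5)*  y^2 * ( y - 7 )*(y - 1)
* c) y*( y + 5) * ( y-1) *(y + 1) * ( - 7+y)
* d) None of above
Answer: c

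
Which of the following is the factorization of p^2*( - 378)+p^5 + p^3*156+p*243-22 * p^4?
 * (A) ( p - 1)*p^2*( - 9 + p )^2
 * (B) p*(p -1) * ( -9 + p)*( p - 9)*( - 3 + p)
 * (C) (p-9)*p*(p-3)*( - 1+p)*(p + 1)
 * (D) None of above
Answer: B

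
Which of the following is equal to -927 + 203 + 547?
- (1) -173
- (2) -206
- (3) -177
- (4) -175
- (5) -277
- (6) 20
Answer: 3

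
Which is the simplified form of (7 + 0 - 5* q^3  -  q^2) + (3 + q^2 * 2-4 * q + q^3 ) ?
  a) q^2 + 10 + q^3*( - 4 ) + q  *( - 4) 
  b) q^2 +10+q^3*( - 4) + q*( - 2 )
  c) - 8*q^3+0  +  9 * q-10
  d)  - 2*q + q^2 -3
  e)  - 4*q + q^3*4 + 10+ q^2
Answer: a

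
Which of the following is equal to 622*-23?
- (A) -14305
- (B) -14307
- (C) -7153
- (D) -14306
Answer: D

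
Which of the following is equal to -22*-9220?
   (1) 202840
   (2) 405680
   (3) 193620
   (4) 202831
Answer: 1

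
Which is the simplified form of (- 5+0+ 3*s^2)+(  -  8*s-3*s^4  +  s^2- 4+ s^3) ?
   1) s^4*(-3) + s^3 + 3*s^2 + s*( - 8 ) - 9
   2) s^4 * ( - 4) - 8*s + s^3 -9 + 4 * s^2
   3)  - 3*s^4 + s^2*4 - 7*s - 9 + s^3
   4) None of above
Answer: 4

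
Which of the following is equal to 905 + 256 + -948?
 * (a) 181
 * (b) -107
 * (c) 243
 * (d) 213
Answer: d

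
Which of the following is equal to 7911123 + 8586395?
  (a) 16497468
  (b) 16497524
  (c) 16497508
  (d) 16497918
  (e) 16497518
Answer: e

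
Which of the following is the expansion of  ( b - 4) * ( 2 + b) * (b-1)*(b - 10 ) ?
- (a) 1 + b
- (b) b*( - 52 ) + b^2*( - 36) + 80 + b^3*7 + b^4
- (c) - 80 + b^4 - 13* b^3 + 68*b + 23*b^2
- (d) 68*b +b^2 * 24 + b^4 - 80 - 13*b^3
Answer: d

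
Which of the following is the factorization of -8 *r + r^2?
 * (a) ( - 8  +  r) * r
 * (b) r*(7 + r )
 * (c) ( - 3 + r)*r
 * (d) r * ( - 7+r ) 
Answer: a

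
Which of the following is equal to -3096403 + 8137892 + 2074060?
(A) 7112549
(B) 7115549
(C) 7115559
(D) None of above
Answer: B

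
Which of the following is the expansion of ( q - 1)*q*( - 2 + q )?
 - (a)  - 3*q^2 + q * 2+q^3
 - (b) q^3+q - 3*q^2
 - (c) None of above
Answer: a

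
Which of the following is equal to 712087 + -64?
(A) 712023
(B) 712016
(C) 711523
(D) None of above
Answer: A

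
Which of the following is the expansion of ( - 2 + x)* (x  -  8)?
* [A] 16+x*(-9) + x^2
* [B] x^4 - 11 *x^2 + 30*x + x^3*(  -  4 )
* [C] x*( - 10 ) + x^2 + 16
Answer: C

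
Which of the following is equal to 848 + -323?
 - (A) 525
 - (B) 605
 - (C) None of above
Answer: A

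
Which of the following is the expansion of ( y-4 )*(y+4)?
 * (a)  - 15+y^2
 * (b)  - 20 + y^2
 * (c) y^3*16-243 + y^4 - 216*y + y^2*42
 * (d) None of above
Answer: d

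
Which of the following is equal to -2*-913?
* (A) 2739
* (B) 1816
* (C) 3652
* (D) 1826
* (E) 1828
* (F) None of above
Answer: D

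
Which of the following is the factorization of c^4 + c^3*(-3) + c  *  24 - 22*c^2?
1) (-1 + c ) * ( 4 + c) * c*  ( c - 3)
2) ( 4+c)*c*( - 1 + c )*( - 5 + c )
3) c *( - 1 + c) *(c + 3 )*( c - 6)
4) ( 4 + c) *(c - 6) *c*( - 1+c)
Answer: 4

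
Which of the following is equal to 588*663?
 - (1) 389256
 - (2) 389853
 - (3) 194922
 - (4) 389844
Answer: 4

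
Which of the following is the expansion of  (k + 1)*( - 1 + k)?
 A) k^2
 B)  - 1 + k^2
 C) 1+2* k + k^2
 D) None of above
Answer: B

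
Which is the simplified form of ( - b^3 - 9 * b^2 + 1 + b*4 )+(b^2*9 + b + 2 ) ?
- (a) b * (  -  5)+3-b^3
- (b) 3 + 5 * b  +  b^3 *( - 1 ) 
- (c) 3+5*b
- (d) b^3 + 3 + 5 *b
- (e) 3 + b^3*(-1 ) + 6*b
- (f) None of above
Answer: b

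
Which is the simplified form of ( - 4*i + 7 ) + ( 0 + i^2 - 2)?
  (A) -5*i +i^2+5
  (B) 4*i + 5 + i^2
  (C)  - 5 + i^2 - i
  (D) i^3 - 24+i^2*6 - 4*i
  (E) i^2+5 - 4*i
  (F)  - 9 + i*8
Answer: E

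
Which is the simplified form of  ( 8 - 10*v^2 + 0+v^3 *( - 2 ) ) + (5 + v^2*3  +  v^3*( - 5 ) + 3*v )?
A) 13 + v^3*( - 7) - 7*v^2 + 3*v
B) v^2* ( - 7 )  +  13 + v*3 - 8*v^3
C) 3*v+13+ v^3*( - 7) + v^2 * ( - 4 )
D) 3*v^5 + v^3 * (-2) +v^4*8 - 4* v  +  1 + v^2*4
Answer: A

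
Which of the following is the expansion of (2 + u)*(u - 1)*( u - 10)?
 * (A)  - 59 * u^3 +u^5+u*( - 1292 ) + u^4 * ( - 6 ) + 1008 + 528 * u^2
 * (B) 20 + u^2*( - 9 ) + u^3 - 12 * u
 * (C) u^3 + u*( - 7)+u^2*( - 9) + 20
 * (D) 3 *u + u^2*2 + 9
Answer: B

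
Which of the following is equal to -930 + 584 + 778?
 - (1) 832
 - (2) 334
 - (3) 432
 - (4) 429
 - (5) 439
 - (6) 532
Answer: 3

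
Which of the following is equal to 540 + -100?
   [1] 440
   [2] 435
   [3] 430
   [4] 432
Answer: 1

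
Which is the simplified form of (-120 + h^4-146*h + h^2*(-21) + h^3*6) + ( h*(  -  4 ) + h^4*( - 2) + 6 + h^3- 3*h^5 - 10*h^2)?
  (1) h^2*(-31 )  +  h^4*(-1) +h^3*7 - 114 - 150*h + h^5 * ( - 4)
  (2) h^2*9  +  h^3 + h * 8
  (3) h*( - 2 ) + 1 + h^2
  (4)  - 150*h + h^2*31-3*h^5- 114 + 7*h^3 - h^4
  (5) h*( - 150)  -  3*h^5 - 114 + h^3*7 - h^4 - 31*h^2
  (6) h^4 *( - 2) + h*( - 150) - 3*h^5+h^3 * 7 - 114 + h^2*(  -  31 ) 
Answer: 5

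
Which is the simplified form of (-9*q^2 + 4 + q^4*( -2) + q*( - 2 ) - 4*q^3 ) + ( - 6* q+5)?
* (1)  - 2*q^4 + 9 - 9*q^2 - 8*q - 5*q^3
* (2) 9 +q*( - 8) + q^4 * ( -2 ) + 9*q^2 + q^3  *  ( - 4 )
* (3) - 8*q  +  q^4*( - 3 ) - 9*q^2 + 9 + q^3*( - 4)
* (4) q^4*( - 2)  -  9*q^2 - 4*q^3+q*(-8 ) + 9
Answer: 4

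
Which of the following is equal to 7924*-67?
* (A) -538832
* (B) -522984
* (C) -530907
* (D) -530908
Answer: D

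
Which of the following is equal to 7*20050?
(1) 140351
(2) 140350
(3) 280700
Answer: 2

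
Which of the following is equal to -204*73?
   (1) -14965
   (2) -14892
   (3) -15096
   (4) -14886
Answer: 2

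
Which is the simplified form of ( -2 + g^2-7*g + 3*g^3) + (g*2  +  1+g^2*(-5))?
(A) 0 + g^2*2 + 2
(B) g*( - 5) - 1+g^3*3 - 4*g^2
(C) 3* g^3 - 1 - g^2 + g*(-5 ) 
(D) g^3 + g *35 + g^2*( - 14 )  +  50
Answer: B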